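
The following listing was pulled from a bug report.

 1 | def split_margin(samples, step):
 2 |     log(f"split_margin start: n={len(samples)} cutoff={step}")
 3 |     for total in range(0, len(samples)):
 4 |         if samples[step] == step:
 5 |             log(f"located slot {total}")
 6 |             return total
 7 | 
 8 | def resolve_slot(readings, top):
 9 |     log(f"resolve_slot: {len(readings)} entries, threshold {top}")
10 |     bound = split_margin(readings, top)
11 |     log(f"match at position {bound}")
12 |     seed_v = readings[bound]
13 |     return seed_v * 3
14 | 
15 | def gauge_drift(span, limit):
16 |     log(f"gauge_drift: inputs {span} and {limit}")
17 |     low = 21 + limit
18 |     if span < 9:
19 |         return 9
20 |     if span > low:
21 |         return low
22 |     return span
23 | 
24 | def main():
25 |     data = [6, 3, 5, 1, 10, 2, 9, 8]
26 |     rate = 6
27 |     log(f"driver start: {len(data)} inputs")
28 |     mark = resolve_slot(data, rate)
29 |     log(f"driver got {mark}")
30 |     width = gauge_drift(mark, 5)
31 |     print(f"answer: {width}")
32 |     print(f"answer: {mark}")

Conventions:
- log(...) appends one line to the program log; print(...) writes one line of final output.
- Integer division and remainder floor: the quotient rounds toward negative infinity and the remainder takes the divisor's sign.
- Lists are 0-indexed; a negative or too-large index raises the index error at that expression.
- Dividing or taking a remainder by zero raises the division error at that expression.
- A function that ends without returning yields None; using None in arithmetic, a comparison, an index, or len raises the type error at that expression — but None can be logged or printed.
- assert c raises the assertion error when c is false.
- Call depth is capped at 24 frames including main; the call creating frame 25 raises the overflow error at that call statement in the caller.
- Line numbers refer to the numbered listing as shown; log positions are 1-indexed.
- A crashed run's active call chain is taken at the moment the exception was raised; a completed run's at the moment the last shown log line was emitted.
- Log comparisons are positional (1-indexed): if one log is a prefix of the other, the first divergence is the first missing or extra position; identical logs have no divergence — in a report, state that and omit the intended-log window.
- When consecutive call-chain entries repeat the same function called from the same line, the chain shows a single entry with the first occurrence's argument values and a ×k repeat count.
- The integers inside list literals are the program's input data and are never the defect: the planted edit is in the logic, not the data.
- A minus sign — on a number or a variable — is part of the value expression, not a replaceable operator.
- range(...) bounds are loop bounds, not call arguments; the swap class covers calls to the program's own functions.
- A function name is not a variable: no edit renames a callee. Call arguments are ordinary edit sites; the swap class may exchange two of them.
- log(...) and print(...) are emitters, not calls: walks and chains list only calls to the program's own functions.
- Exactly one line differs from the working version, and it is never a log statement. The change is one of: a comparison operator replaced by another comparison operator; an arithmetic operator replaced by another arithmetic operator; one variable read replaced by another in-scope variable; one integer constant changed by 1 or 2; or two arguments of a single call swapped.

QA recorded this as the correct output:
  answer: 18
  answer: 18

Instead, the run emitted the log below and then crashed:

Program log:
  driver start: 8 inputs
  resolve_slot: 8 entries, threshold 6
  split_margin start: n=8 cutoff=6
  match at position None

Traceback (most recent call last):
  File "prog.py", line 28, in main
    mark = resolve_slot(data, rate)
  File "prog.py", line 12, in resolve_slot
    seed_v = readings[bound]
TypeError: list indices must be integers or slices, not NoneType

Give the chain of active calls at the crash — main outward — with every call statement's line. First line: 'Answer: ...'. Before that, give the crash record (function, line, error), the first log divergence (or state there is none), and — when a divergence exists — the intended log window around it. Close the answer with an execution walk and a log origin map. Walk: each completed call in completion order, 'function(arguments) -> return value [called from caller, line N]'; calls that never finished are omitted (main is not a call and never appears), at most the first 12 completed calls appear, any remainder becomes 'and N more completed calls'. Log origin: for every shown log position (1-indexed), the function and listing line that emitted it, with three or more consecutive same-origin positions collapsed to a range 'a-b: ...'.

Answer: main -> resolve_slot (called at line 28).
Core observation: The log first diverges at position 4: the faulty run prints 'match at position None' where the working version prints 'located slot 0'.
Crash: resolve_slot, line 12, TypeError.
First divergence: position 4 — the shown line 'match at position None' should read 'located slot 0'.
Intended log window:
  2: resolve_slot: 8 entries, threshold 6
  3: split_margin start: n=8 cutoff=6
  4: located slot 0
  5: match at position 0
Execution walk:
  split_margin([6, 3, 5, 1, 10, 2, 9, 8], 6) -> None  [called from resolve_slot, line 10]
Log origins:
  1: from main, line 27
  2: from resolve_slot, line 9
  3: from split_margin, line 2
  4: from resolve_slot, line 11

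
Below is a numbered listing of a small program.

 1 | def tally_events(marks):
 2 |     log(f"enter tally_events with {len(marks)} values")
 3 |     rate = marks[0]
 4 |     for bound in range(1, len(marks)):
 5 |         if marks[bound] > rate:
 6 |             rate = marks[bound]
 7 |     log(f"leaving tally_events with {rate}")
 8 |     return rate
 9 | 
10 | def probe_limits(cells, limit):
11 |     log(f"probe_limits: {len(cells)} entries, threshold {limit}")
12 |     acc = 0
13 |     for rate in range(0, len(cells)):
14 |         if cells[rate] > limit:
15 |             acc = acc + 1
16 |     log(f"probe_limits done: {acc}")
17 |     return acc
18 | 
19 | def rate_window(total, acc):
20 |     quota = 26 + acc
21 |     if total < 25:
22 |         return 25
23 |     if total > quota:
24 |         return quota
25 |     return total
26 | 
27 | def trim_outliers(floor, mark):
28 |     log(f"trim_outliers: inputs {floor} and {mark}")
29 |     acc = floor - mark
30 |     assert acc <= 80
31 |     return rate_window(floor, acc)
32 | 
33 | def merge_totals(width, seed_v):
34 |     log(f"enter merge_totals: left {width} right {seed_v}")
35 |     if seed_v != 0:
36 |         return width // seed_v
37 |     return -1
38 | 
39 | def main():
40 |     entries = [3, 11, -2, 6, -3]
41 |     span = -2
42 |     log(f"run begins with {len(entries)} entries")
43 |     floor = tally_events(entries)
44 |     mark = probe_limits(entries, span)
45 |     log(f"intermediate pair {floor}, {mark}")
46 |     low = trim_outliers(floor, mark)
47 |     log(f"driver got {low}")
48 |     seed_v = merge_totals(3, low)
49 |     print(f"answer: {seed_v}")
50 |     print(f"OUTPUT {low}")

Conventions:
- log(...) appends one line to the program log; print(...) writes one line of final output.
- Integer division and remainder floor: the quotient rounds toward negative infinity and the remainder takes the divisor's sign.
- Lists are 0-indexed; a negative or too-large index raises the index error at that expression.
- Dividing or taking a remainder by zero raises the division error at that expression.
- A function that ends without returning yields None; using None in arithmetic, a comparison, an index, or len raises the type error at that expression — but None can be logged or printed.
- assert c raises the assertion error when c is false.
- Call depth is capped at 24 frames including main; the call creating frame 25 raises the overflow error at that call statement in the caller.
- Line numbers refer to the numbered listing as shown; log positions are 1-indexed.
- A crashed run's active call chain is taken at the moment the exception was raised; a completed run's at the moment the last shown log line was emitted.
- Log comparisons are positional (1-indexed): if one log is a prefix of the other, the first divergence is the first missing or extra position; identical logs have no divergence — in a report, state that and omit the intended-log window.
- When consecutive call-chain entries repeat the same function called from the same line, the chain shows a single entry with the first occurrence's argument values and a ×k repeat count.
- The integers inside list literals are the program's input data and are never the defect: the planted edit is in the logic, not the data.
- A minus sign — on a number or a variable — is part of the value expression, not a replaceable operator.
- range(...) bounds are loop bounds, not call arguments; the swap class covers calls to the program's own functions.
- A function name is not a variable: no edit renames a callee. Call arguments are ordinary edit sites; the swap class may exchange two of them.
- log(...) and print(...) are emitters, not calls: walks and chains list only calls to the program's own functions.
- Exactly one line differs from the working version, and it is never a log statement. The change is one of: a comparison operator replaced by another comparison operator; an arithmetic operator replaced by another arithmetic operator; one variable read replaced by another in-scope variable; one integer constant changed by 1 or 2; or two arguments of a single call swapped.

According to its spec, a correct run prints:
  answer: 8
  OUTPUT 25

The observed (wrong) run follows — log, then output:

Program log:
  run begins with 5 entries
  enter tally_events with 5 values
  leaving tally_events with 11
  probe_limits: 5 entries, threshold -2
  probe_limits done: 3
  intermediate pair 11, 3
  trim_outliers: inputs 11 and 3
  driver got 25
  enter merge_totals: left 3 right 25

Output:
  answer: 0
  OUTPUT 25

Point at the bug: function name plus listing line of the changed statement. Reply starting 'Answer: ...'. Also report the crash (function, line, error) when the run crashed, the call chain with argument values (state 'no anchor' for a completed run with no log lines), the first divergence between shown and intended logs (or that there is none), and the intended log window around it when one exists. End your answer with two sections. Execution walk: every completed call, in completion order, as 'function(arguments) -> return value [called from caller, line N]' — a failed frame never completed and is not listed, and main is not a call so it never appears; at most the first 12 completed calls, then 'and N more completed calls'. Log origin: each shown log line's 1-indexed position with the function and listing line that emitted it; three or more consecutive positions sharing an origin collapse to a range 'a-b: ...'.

Answer: the defect is in main at line 48.
Key observation: Log line 9 is where behavior first shows: 'enter merge_totals: left 3 right 25' appears instead of 'enter merge_totals: left 25 right 3'.
Call chain: main -> merge_totals(3, 25) (called at line 48).
First divergence: position 9 — the shown line 'enter merge_totals: left 3 right 25' should read 'enter merge_totals: left 25 right 3'.
Intended log window:
  7: trim_outliers: inputs 11 and 3
  8: driver got 25
  9: enter merge_totals: left 25 right 3
Execution walk:
  tally_events([3, 11, -2, 6, -3]) -> 11  [called from main, line 43]
  probe_limits([3, 11, -2, 6, -3], -2) -> 3  [called from main, line 44]
  rate_window(11, 8) -> 25  [called from trim_outliers, line 31]
  trim_outliers(11, 3) -> 25  [called from main, line 46]
  merge_totals(3, 25) -> 0  [called from main, line 48]
Log line origins:
  1: from main, line 42
  2: from tally_events, line 2
  3: from tally_events, line 7
  4: from probe_limits, line 11
  5: from probe_limits, line 16
  6: from main, line 45
  7: from trim_outliers, line 28
  8: from main, line 47
  9: from merge_totals, line 34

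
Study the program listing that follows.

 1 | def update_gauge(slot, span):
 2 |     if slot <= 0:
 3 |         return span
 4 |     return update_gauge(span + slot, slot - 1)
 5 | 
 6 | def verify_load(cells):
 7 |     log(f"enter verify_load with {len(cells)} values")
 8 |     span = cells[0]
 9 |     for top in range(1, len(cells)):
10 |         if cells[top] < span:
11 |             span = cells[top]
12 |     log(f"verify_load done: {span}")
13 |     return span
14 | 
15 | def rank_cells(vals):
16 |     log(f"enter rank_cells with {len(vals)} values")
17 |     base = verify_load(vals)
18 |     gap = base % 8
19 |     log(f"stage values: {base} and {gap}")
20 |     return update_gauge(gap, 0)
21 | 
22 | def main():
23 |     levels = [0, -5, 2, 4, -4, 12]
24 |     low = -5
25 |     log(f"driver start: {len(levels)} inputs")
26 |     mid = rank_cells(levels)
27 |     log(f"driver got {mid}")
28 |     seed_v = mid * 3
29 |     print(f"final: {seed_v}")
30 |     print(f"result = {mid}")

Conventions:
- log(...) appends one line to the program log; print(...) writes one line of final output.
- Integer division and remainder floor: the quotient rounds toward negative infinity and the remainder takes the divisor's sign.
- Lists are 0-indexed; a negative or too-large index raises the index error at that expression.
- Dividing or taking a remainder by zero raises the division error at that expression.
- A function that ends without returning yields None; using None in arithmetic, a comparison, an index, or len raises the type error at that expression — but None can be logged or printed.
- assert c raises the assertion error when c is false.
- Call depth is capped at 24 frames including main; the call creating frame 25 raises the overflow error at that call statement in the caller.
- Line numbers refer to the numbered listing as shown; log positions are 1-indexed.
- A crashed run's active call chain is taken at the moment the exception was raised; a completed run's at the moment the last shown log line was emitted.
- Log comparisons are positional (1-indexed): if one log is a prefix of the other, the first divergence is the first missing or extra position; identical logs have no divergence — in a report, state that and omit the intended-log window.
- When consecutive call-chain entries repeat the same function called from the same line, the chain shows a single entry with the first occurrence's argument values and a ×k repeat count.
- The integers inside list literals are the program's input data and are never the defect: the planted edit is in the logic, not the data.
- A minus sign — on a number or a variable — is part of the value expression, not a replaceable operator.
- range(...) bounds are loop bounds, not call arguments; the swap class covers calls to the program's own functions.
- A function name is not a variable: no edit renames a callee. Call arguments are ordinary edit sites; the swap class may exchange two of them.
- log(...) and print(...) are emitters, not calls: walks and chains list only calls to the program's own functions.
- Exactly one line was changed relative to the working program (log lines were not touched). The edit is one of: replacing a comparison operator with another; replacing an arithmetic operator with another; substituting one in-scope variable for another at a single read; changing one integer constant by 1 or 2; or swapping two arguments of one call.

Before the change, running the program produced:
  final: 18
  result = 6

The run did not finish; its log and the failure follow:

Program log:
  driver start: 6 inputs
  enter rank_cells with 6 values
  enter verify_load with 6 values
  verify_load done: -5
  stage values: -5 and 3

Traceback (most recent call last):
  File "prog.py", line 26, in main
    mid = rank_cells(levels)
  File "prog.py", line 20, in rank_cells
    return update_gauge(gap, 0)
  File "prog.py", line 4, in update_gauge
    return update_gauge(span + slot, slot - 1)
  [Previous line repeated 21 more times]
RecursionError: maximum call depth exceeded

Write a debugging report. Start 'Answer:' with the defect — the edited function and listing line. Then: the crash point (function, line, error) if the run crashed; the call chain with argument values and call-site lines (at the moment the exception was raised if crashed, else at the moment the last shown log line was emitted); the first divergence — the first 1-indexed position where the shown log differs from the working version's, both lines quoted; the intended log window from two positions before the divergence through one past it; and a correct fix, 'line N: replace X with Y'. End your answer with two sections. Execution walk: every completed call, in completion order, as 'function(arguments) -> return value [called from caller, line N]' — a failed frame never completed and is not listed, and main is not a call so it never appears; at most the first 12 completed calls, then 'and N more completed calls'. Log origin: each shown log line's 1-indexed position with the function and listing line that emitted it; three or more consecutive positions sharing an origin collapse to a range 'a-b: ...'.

Answer: the defect is in update_gauge at line 4.
Key observation: The shown log is a 5-line prefix of the intended one, whose next entry is 'driver got 6'.
Crash: update_gauge, line 4, RecursionError.
Call chain: main -> rank_cells([0, -5, 2, 4, -4, 12]) (called at line 26) -> update_gauge(3, 0) (called at line 20) -> update_gauge(3, 2) (called at line 4) ×21.
First divergence: position 6 (shown log ended at 5 lines; the working version continues: 'driver got 6').
Intended log window:
  4: verify_load done: -5
  5: stage values: -5 and 3
  6: driver got 6
Execution walk:
  verify_load([0, -5, 2, 4, -4, 12]) -> -5  [called from rank_cells, line 17]
Log origin:
  1 — main, line 25
  2 — rank_cells, line 16
  3 — verify_load, line 7
  4 — verify_load, line 12
  5 — rank_cells, line 19
A correct fix: line 4: replace `update_gauge(span + slot, slot - 1)` with `update_gauge(slot - 1, span + slot)`.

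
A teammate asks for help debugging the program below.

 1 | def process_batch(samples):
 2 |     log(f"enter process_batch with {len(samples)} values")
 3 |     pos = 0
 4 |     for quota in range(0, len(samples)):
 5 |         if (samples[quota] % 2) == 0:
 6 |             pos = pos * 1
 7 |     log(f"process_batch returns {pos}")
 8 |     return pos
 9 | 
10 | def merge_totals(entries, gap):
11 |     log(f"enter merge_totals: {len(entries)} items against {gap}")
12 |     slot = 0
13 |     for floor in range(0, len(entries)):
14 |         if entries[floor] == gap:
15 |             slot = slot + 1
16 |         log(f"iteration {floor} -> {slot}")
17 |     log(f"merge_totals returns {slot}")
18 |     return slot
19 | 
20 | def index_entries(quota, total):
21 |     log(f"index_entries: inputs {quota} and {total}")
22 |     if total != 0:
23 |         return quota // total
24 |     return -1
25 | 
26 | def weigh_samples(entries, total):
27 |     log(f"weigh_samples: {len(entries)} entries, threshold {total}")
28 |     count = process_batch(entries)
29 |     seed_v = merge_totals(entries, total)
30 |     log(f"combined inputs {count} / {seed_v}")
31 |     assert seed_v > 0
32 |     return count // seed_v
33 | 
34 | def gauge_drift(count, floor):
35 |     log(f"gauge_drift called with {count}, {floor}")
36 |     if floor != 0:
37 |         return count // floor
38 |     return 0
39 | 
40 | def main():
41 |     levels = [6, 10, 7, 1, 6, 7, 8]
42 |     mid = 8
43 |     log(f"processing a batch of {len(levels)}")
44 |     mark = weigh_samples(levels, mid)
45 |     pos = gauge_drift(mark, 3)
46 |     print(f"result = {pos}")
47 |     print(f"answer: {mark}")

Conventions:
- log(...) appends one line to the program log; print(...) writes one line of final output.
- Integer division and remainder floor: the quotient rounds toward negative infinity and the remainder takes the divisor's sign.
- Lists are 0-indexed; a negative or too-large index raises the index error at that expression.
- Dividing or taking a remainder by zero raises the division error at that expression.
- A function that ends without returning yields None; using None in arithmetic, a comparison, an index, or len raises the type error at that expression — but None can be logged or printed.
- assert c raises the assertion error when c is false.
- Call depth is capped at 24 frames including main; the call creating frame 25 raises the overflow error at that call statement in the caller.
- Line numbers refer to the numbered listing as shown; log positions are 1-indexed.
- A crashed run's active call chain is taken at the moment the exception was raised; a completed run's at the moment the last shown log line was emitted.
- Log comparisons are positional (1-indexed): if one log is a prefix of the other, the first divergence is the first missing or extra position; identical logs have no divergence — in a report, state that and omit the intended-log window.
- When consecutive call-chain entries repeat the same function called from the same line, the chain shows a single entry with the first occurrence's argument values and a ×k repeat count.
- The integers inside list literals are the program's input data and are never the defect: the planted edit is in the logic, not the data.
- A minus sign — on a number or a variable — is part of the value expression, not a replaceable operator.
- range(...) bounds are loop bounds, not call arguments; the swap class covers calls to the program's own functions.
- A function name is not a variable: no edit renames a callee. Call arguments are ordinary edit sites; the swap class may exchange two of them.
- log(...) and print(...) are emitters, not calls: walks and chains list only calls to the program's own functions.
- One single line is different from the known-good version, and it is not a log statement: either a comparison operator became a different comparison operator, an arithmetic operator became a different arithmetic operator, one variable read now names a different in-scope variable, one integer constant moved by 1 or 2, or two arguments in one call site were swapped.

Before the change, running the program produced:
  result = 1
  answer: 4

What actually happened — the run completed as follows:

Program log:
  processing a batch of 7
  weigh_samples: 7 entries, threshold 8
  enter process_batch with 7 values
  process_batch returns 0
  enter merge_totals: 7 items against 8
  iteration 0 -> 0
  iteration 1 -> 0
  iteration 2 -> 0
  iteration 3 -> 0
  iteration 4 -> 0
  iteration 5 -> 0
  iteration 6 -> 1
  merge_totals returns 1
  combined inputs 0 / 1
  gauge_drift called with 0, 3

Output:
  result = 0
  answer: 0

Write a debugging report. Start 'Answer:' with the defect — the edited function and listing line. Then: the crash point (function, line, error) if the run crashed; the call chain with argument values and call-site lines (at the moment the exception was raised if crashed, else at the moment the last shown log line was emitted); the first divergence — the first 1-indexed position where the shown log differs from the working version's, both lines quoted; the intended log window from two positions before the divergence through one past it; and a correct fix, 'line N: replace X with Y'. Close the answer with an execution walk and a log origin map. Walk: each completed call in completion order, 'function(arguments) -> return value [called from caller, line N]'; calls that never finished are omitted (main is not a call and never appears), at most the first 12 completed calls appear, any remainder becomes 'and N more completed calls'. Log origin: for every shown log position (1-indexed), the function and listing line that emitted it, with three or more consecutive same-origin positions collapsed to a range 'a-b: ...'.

Answer: the defect is in process_batch at line 6.
The tell: Position 4 is the first bad log line: 'process_batch returns 0' should read 'process_batch returns 4'.
Call chain: main -> gauge_drift(0, 3) (called at line 45).
First divergence: at position 4 the run shows 'process_batch returns 0' where the working version logs 'process_batch returns 4'.
Intended log window:
  2: weigh_samples: 7 entries, threshold 8
  3: enter process_batch with 7 values
  4: process_batch returns 4
  5: enter merge_totals: 7 items against 8
Execution walk:
  process_batch([6, 10, 7, 1, 6, 7, 8]) -> 0  [called from weigh_samples, line 28]
  merge_totals([6, 10, 7, 1, 6, 7, 8], 8) -> 1  [called from weigh_samples, line 29]
  weigh_samples([6, 10, 7, 1, 6, 7, 8], 8) -> 0  [called from main, line 44]
  gauge_drift(0, 3) -> 0  [called from main, line 45]
Origin of each log line:
  1: logged in main at line 43
  2: logged in weigh_samples at line 27
  3: logged in process_batch at line 2
  4: logged in process_batch at line 7
  5: logged in merge_totals at line 11
  6-12: logged in merge_totals at line 16
  13: logged in merge_totals at line 17
  14: logged in weigh_samples at line 30
  15: logged in gauge_drift at line 35
A correct fix: line 6: replace `*` with `+`.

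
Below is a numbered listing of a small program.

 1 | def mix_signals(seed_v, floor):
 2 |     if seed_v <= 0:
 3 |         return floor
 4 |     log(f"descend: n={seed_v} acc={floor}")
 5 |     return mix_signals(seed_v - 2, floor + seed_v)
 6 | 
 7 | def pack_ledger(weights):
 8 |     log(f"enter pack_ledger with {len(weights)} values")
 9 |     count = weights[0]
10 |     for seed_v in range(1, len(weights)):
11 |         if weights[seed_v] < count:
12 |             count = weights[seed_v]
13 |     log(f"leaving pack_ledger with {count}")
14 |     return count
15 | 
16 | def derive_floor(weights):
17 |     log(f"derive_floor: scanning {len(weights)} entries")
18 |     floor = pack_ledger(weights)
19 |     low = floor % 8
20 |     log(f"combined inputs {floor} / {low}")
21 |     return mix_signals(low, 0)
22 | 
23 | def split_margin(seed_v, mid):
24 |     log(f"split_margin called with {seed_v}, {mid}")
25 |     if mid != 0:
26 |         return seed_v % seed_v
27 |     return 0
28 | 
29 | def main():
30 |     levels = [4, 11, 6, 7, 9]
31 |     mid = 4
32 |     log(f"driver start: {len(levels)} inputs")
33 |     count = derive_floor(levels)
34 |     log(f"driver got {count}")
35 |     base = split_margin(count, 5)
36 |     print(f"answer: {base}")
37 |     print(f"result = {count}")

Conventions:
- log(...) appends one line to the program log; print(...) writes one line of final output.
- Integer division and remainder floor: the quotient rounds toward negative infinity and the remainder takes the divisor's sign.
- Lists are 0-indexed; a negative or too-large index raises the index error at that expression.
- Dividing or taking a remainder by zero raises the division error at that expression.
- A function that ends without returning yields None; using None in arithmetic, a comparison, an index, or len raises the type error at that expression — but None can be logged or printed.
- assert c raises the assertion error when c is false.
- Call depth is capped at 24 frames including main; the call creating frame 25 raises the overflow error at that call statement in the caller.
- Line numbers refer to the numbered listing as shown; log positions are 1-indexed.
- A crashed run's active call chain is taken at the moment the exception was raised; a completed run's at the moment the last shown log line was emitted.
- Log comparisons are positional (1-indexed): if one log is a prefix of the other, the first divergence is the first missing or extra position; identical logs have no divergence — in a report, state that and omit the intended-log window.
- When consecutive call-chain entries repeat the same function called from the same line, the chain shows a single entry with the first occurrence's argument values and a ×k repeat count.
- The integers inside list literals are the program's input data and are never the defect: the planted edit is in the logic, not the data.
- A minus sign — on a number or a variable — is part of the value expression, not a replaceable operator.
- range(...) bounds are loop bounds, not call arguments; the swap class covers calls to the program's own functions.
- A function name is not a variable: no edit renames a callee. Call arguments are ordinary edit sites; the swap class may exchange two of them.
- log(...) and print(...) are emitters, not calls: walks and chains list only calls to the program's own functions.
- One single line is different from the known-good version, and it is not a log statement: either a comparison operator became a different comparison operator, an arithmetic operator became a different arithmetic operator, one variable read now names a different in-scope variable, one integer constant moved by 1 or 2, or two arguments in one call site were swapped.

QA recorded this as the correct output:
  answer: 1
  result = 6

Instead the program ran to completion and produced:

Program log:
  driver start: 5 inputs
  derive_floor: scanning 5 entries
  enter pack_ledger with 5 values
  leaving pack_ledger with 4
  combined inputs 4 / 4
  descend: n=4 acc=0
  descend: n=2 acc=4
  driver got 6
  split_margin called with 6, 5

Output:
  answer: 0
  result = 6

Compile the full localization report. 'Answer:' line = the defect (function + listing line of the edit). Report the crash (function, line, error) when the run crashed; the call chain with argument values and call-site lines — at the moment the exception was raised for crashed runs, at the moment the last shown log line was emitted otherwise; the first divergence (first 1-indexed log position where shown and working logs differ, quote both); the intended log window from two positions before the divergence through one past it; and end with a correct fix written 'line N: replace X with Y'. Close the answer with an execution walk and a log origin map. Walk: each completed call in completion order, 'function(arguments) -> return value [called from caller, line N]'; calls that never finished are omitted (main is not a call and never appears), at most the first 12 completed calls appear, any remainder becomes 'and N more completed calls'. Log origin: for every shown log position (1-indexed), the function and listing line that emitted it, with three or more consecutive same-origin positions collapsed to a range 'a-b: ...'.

Answer: the defect is in split_margin at line 26.
Core observation: No log line changed; the fault shows up purely in the output.
Call chain: main -> split_margin(6, 5) (called at line 35).
First divergence: there is none — every log position agrees.
Execution walk:
  pack_ledger([4, 11, 6, 7, 9]) -> 4  [called from derive_floor, line 18]
  mix_signals(0, 6) -> 6  [called from mix_signals, line 5]
  mix_signals(2, 4) -> 6  [called from mix_signals, line 5]
  mix_signals(4, 0) -> 6  [called from derive_floor, line 21]
  derive_floor([4, 11, 6, 7, 9]) -> 6  [called from main, line 33]
  split_margin(6, 5) -> 0  [called from main, line 35]
Log origin:
  1: from main, line 32
  2: from derive_floor, line 17
  3: from pack_ledger, line 8
  4: from pack_ledger, line 13
  5: from derive_floor, line 20
  6: from mix_signals, line 4
  7: from mix_signals, line 4
  8: from main, line 34
  9: from split_margin, line 24
A correct fix: line 26: replace `seed_v % seed_v` with `seed_v % mid`.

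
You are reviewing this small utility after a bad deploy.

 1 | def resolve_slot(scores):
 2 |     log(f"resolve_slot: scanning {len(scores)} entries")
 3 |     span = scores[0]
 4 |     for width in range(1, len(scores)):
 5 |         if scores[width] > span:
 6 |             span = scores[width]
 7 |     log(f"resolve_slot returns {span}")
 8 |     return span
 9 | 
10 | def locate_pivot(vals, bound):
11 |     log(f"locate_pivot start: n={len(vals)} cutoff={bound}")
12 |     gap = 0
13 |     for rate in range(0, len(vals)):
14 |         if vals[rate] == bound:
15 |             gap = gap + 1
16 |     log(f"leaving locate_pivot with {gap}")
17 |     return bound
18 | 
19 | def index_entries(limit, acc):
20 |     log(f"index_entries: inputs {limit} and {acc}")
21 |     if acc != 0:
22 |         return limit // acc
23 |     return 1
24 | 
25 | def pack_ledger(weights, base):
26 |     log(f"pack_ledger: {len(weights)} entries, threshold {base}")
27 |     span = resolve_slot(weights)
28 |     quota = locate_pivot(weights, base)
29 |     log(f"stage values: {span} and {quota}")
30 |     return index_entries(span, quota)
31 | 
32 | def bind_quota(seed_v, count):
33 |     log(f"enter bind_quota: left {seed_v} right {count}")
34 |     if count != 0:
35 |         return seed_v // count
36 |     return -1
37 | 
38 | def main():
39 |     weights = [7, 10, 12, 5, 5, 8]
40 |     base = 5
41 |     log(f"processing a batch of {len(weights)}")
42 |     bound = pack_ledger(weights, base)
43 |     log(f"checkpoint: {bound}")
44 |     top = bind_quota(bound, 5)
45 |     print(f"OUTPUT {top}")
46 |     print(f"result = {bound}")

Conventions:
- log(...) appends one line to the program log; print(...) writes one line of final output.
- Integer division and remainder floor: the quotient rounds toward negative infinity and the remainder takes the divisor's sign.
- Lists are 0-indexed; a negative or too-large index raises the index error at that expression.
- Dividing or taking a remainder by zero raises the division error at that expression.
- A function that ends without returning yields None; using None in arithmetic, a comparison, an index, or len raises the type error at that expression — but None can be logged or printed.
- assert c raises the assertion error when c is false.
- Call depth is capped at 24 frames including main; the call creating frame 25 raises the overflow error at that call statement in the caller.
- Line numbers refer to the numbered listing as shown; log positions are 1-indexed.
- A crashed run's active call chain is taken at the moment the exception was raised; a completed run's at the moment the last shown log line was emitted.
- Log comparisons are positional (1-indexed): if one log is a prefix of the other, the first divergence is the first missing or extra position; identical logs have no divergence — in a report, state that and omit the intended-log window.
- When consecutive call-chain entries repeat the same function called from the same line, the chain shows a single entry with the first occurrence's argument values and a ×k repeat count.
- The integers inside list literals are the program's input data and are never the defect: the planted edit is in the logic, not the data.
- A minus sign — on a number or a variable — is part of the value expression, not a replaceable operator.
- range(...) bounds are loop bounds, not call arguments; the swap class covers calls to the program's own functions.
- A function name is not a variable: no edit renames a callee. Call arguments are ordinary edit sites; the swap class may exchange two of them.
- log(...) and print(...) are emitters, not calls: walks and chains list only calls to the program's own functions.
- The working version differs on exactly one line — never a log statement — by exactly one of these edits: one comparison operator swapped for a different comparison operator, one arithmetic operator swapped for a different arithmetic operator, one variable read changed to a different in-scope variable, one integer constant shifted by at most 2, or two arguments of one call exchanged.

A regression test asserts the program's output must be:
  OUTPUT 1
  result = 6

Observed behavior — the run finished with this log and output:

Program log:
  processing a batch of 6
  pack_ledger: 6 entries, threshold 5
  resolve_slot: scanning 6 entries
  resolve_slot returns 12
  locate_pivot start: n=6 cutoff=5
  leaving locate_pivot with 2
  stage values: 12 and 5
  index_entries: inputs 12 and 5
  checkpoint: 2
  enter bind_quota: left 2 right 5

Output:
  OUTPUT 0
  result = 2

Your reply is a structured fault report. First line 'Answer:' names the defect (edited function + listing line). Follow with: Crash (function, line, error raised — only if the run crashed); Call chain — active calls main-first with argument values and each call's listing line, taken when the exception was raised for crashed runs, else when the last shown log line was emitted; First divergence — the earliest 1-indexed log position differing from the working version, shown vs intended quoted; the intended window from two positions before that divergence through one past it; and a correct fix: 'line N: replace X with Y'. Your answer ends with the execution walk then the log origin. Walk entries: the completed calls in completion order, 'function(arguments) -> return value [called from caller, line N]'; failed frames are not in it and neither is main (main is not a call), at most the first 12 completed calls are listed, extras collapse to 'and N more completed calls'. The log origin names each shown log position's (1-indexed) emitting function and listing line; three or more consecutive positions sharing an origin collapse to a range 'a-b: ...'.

Answer: the defect is in locate_pivot at line 17.
The tell: Position 7 is the first bad log line: 'stage values: 12 and 5' should read 'stage values: 12 and 2'.
Call chain: main -> bind_quota(2, 5) (called at line 44).
First divergence: at position 7 the run shows 'stage values: 12 and 5' where the working version logs 'stage values: 12 and 2'.
Intended log window:
  5: locate_pivot start: n=6 cutoff=5
  6: leaving locate_pivot with 2
  7: stage values: 12 and 2
  8: index_entries: inputs 12 and 2
Execution walk:
  resolve_slot([7, 10, 12, 5, 5, 8]) -> 12  [called from pack_ledger, line 27]
  locate_pivot([7, 10, 12, 5, 5, 8], 5) -> 5  [called from pack_ledger, line 28]
  index_entries(12, 5) -> 2  [called from pack_ledger, line 30]
  pack_ledger([7, 10, 12, 5, 5, 8], 5) -> 2  [called from main, line 42]
  bind_quota(2, 5) -> 0  [called from main, line 44]
Origin of each log line:
  1 — main, line 41
  2 — pack_ledger, line 26
  3 — resolve_slot, line 2
  4 — resolve_slot, line 7
  5 — locate_pivot, line 11
  6 — locate_pivot, line 16
  7 — pack_ledger, line 29
  8 — index_entries, line 20
  9 — main, line 43
  10 — bind_quota, line 33
A correct fix: line 17: replace `bound` with `gap`.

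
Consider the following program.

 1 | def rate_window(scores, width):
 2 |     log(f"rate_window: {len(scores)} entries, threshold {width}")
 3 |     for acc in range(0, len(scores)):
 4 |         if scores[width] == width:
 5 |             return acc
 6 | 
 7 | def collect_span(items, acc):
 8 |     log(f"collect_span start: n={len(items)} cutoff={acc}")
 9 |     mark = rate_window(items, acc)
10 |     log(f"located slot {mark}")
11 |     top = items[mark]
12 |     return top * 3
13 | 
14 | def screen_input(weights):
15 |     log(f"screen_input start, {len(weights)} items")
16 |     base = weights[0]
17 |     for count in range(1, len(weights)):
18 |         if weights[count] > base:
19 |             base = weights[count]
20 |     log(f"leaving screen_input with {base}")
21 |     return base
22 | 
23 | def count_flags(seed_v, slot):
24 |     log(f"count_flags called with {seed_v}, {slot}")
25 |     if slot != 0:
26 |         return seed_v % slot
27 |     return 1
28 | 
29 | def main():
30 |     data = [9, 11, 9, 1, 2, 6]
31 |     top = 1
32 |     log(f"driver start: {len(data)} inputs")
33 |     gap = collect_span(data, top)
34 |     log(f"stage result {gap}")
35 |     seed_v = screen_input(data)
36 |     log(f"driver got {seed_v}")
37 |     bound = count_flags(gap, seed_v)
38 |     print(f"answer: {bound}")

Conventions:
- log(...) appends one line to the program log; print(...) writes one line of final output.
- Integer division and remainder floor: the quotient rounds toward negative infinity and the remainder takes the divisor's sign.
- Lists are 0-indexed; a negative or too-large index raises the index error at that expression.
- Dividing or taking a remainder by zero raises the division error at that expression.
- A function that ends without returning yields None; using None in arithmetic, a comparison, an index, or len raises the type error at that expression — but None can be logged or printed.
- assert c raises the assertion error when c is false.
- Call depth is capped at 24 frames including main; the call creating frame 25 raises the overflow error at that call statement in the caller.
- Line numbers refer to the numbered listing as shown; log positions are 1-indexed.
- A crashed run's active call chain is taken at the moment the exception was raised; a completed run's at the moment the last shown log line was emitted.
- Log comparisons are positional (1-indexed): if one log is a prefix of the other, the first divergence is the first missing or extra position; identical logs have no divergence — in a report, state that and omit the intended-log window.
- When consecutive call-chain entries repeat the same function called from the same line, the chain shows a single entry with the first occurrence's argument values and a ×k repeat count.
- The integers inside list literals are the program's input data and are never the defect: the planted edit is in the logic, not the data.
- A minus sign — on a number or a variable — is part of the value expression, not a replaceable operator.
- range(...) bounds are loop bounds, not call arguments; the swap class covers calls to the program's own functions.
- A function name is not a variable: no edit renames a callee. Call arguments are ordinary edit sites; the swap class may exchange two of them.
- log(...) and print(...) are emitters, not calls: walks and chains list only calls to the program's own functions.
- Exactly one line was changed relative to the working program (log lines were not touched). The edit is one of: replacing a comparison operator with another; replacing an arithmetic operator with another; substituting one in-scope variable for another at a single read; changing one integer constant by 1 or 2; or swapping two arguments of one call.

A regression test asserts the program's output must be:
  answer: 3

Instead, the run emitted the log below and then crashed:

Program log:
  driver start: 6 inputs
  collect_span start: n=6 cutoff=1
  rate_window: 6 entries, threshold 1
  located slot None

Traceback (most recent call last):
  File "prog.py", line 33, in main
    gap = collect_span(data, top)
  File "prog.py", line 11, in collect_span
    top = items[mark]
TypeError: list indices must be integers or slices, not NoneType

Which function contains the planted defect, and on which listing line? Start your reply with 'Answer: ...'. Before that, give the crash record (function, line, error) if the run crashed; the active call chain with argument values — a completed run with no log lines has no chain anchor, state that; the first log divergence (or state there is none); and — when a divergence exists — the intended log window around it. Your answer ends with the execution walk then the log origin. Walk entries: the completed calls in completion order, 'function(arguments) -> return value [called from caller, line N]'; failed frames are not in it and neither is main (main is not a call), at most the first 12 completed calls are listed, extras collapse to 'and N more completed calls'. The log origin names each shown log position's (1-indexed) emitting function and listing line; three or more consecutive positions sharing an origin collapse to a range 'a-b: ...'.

Answer: the defect is in rate_window at line 4.
Core observation: Log line 4 is where behavior first shows: 'located slot None' appears instead of 'located slot 3'.
Crash: collect_span, line 11, TypeError.
Call chain: main -> collect_span([9, 11, 9, 1, 2, 6], 1) (called at line 33).
First divergence: at position 4 the run shows 'located slot None' where the working version logs 'located slot 3'.
Intended log window:
  2: collect_span start: n=6 cutoff=1
  3: rate_window: 6 entries, threshold 1
  4: located slot 3
  5: stage result 3
Execution walk:
  rate_window([9, 11, 9, 1, 2, 6], 1) -> None  [called from collect_span, line 9]
Origin of each log line:
  1: emitted by main (line 32)
  2: emitted by collect_span (line 8)
  3: emitted by rate_window (line 2)
  4: emitted by collect_span (line 10)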